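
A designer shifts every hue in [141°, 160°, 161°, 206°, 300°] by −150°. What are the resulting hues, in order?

351°, 10°, 11°, 56°, 150°

141 − 150 = -9 → -9 + 360 = 351°
160 − 150 = 10°
161 − 150 = 11°
206 − 150 = 56°
300 − 150 = 150°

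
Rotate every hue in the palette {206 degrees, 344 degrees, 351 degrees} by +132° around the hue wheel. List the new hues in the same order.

338°, 116°, 123°

206 + 132 = 338°
344 + 132 = 476 → 476 − 360 = 116°
351 + 132 = 483 → 483 − 360 = 123°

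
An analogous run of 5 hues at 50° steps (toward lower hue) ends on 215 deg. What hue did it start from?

4 steps of 50° (toward lower hue) give a net shift of −200°.
Start = end − shift: 215 + 200 = 415 → 415 − 360 = 55°

55°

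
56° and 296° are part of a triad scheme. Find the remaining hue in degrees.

176°

A triad places three hues 120° apart.
The full set through 56° is {56°, 176°, 296°}.
Given {56°, 296°}, the missing hue is 176°.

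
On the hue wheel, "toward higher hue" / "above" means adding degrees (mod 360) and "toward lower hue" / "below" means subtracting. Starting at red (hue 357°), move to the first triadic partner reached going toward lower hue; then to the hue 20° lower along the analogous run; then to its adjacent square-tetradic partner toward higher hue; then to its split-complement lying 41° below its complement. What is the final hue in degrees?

triadic ↓ −120°: 357 − 120 = 237°
analog 20° ↓ −20°: 237 − 20 = 217°
square ↑ +90°: 217 + 90 = 307°
split-comp 41° ↓ +139°: 307 + 139 = 446 → 446 − 360 = 86°

86°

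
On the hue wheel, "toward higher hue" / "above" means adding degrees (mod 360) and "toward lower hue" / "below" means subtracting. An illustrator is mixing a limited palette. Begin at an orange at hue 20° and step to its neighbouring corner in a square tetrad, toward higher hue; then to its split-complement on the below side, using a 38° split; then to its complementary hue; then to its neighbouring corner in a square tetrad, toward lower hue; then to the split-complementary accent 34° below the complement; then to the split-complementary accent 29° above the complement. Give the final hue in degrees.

337°

20 + 90 = 110°   (square ↑)
110 + 142 = 252°   (split-comp 38° ↓)
252 + 180 = 432 → 432 − 360 = 72°   (complement)
72 − 90 = -18 → -18 + 360 = 342°   (square ↓)
342 + 146 = 488 → 488 − 360 = 128°   (split-comp 34° ↓)
128 + 209 = 337°   (split-comp 29° ↑)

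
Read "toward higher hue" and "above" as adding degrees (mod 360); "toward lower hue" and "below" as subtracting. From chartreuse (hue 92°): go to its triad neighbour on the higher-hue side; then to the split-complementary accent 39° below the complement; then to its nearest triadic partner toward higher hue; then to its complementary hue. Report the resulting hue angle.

92 + 120 = 212°   (triadic ↑)
212 + 141 = 353°   (split-comp 39° ↓)
353 + 120 = 473 → 473 − 360 = 113°   (triadic ↑)
113 + 180 = 293°   (complement)

293°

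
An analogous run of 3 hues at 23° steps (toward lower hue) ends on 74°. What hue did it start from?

120°

2 steps of 23° (toward lower hue) give a net shift of −46°.
Start = end − shift: 74 + 46 = 120°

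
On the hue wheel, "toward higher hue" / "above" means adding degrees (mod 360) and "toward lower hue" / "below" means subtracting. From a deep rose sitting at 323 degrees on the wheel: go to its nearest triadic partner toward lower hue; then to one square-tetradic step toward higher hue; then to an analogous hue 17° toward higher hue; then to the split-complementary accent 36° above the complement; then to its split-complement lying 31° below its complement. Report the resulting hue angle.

−120° (triadic ↓): 323 − 120 = 203°
+90° (square ↑): 203 + 90 = 293°
+17° (analog 17° ↑): 293 + 17 = 310°
+216° (split-comp 36° ↑): 310 + 216 = 526 → 526 − 360 = 166°
+149° (split-comp 31° ↓): 166 + 149 = 315°

315°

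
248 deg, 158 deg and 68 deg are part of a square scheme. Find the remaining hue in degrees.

A square tetradic scheme places four hues every 90°.
The full set through 68° is {68°, 158°, 248°, 338°}.
Given {68°, 158°, 248°}, the missing hue is 338°.

338°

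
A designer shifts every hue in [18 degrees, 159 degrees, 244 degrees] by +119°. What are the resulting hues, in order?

137°, 278°, 3°

18 + 119 = 137°
159 + 119 = 278°
244 + 119 = 363 → 363 − 360 = 3°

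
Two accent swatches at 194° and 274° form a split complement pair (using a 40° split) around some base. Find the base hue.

The accents sit 40° either side of the complement, so the complement is their short-arc midpoint on the wheel.
Short-arc midpoint of 194° and 274°: 234°.
Base is 180° from the complement: 234 − 180 = 54°

54°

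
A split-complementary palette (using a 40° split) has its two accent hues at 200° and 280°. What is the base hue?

The accents sit 40° either side of the complement, so the complement is their short-arc midpoint on the wheel.
Short-arc midpoint of 200° and 280°: 240°.
Base is 180° from the complement: 240 − 180 = 60°

60°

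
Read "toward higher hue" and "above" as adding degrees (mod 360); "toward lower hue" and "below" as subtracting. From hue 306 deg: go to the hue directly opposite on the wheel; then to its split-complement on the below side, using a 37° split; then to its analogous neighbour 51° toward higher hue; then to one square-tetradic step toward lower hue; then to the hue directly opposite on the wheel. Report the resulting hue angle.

50°

306 + 180 = 486 → 486 − 360 = 126°   (complement)
126 + 143 = 269°   (split-comp 37° ↓)
269 + 51 = 320°   (analog 51° ↑)
320 − 90 = 230°   (square ↓)
230 + 180 = 410 → 410 − 360 = 50°   (complement)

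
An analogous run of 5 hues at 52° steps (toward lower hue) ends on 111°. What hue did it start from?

4 steps of 52° (toward lower hue) give a net shift of −208°.
Start = end − shift: 111 + 208 = 319°

319°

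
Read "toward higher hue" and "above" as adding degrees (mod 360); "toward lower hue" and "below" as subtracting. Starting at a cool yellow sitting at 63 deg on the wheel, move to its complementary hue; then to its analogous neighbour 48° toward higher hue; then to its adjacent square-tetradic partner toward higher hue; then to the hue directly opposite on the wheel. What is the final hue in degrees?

201°

complement +180°: 63 + 180 = 243°
analog 48° ↑ +48°: 243 + 48 = 291°
square ↑ +90°: 291 + 90 = 381 → 381 − 360 = 21°
complement +180°: 21 + 180 = 201°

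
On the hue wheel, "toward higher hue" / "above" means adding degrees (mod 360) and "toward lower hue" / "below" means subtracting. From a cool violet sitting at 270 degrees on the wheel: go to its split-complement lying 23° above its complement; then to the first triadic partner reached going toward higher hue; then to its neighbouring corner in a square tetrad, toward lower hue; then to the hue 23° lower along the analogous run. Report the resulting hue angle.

120°

split-comp 23° ↑ +203°: 270 + 203 = 473 → 473 − 360 = 113°
triadic ↑ +120°: 113 + 120 = 233°
square ↓ −90°: 233 − 90 = 143°
analog 23° ↓ −23°: 143 − 23 = 120°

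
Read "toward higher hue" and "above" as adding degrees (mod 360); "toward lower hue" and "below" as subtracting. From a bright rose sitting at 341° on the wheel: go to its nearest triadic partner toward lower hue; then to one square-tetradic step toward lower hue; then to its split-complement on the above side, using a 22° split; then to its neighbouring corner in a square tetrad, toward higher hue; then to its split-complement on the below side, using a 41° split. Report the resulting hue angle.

triadic ↓ −120°: 341 − 120 = 221°
square ↓ −90°: 221 − 90 = 131°
split-comp 22° ↑ +202°: 131 + 202 = 333°
square ↑ +90°: 333 + 90 = 423 → 423 − 360 = 63°
split-comp 41° ↓ +139°: 63 + 139 = 202°

202°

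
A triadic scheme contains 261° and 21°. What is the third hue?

A triad spaces three hues 120° apart.
The full set is {21°, 141°, 261°}.

141°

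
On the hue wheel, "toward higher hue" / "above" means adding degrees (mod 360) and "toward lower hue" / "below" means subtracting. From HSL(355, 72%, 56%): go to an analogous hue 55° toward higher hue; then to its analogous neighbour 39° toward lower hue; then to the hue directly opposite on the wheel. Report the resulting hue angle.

191°

+55° (analog 55° ↑): 355 + 55 = 410 → 410 − 360 = 50°
−39° (analog 39° ↓): 50 − 39 = 11°
+180° (complement): 11 + 180 = 191°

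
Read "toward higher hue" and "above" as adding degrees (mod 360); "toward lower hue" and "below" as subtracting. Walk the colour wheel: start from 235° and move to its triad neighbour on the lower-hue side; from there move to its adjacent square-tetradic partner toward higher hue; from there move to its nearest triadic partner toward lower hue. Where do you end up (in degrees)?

235 − 120 = 115°   (triadic ↓)
115 + 90 = 205°   (square ↑)
205 − 120 = 85°   (triadic ↓)

85°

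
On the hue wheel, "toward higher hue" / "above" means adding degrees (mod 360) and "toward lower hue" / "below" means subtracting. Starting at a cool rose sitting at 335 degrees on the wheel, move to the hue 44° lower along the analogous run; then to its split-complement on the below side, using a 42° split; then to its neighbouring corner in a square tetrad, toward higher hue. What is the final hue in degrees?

159°

−44° (analog 44° ↓): 335 − 44 = 291°
+138° (split-comp 42° ↓): 291 + 138 = 429 → 429 − 360 = 69°
+90° (square ↑): 69 + 90 = 159°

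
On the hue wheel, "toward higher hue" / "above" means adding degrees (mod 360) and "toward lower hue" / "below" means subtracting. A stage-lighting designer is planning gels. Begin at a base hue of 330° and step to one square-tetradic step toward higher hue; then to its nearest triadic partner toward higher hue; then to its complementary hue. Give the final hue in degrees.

0°

square ↑ +90°: 330 + 90 = 420 → 420 − 360 = 60°
triadic ↑ +120°: 60 + 120 = 180°
complement +180°: 180 + 180 = 360 → 360 − 360 = 0°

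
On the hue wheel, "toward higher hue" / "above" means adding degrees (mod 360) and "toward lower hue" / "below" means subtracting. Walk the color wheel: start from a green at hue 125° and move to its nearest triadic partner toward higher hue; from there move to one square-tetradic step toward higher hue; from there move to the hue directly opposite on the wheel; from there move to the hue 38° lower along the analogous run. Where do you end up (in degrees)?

125 + 120 = 245°   (triadic ↑)
245 + 90 = 335°   (square ↑)
335 + 180 = 515 → 515 − 360 = 155°   (complement)
155 − 38 = 117°   (analog 38° ↓)

117°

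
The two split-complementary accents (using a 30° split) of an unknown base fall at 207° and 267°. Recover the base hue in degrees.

The accents sit 30° either side of the complement, so the complement is their short-arc midpoint on the wheel.
Short-arc midpoint of 207° and 267°: 237°.
Base is 180° from the complement: 237 − 180 = 57°

57°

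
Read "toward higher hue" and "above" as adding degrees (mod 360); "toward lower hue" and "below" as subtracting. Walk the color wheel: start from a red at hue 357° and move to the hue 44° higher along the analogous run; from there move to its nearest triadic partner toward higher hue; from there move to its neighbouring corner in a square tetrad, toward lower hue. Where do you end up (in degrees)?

71°

357 + 44 = 401 → 401 − 360 = 41°   (analog 44° ↑)
41 + 120 = 161°   (triadic ↑)
161 − 90 = 71°   (square ↓)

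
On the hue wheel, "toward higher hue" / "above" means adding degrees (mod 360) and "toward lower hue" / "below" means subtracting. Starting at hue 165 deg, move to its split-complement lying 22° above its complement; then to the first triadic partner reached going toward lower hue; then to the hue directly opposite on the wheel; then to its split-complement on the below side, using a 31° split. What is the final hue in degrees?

165 + 202 = 367 → 367 − 360 = 7°   (split-comp 22° ↑)
7 − 120 = -113 → -113 + 360 = 247°   (triadic ↓)
247 + 180 = 427 → 427 − 360 = 67°   (complement)
67 + 149 = 216°   (split-comp 31° ↓)

216°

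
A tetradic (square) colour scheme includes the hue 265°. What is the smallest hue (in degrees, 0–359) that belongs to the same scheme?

A square tetradic scheme places four hues every 90°.
The full set through 265° is {85°, 175°, 265°, 355°}.

85°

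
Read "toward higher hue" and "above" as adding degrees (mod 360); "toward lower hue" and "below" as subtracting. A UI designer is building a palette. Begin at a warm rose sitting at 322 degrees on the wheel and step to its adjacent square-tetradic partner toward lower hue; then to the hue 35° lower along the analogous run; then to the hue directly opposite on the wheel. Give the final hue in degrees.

−90° (square ↓): 322 − 90 = 232°
−35° (analog 35° ↓): 232 − 35 = 197°
+180° (complement): 197 + 180 = 377 → 377 − 360 = 17°

17°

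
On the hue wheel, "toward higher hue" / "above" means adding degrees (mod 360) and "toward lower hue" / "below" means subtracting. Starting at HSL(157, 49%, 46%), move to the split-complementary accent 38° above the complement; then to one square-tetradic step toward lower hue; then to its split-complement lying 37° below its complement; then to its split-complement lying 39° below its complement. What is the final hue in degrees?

209°

+218° (split-comp 38° ↑): 157 + 218 = 375 → 375 − 360 = 15°
−90° (square ↓): 15 − 90 = -75 → -75 + 360 = 285°
+143° (split-comp 37° ↓): 285 + 143 = 428 → 428 − 360 = 68°
+141° (split-comp 39° ↓): 68 + 141 = 209°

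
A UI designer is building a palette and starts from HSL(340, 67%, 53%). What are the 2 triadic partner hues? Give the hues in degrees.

100° and 220°

A triad places three hues 120° apart.
340 + 120 = 460 → 460 − 360 = 100°
340 + 240 = 580 → 580 − 360 = 220°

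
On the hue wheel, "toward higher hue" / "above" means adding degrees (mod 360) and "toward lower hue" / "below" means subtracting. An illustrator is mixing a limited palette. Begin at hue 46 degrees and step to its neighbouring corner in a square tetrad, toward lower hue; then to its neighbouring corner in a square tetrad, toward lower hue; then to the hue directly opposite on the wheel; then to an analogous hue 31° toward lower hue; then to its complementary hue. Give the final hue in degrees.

195°

46 − 90 = -44 → -44 + 360 = 316°   (square ↓)
316 − 90 = 226°   (square ↓)
226 + 180 = 406 → 406 − 360 = 46°   (complement)
46 − 31 = 15°   (analog 31° ↓)
15 + 180 = 195°   (complement)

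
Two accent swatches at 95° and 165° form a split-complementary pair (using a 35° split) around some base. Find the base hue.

The accents sit 35° either side of the complement, so the complement is their short-arc midpoint on the wheel.
Short-arc midpoint of 95° and 165°: 130°.
Base is 180° from the complement: 130 − 180 = -50 → -50 + 360 = 310°

310°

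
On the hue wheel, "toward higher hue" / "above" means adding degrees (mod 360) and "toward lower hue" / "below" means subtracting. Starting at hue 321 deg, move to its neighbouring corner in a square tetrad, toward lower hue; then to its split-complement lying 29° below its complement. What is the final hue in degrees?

22°

−90° (square ↓): 321 − 90 = 231°
+151° (split-comp 29° ↓): 231 + 151 = 382 → 382 − 360 = 22°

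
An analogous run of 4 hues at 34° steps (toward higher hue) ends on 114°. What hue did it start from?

12°

3 steps of 34° (toward higher hue) give a net shift of +102°.
Start = end − shift: 114 − 102 = 12°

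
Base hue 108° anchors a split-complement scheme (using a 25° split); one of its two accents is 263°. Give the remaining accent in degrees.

313°

Split-complementary hues sit 25° either side of the complement.
Complement of the base 108°: 108 + 180 = 288°
The given accent 263° is 25° one side of 288°; the other accent sits 25° the other side: 288 + 25 = 313°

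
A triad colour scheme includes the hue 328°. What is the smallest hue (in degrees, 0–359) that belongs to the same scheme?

A triad places three hues 120° apart.
The full set through 328° is {88°, 208°, 328°}.

88°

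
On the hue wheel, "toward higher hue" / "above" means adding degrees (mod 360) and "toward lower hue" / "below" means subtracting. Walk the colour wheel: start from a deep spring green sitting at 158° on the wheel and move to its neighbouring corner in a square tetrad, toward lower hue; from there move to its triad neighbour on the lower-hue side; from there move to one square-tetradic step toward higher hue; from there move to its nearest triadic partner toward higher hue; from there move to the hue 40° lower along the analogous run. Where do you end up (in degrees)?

−90° (square ↓): 158 − 90 = 68°
−120° (triadic ↓): 68 − 120 = -52 → -52 + 360 = 308°
+90° (square ↑): 308 + 90 = 398 → 398 − 360 = 38°
+120° (triadic ↑): 38 + 120 = 158°
−40° (analog 40° ↓): 158 − 40 = 118°

118°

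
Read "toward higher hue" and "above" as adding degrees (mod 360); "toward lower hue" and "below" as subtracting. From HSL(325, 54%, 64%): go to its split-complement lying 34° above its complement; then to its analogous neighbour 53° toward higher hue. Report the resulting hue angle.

325 + 214 = 539 → 539 − 360 = 179°   (split-comp 34° ↑)
179 + 53 = 232°   (analog 53° ↑)

232°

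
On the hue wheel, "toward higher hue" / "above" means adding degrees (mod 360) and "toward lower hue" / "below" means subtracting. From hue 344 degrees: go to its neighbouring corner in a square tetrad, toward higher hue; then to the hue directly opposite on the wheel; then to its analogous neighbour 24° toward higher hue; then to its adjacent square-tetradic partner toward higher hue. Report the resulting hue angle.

8°

344 + 90 = 434 → 434 − 360 = 74°   (square ↑)
74 + 180 = 254°   (complement)
254 + 24 = 278°   (analog 24° ↑)
278 + 90 = 368 → 368 − 360 = 8°   (square ↑)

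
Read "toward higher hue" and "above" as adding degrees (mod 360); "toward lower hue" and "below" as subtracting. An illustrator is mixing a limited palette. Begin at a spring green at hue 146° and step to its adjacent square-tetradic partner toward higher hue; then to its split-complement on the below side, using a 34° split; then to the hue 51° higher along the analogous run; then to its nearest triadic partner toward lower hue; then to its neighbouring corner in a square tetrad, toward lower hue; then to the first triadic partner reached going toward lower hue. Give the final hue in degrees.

103°

+90° (square ↑): 146 + 90 = 236°
+146° (split-comp 34° ↓): 236 + 146 = 382 → 382 − 360 = 22°
+51° (analog 51° ↑): 22 + 51 = 73°
−120° (triadic ↓): 73 − 120 = -47 → -47 + 360 = 313°
−90° (square ↓): 313 − 90 = 223°
−120° (triadic ↓): 223 − 120 = 103°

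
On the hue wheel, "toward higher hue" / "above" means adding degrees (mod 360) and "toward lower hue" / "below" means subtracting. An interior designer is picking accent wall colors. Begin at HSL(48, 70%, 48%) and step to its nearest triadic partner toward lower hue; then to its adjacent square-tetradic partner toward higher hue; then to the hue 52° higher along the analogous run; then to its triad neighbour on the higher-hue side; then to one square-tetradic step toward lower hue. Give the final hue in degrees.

100°

triadic ↓ −120°: 48 − 120 = -72 → -72 + 360 = 288°
square ↑ +90°: 288 + 90 = 378 → 378 − 360 = 18°
analog 52° ↑ +52°: 18 + 52 = 70°
triadic ↑ +120°: 70 + 120 = 190°
square ↓ −90°: 190 − 90 = 100°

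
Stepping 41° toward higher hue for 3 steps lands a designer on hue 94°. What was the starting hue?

3 steps of 41° (toward higher hue) give a net shift of +123°.
Start = end − shift: 94 − 123 = -29 → -29 + 360 = 331°

331°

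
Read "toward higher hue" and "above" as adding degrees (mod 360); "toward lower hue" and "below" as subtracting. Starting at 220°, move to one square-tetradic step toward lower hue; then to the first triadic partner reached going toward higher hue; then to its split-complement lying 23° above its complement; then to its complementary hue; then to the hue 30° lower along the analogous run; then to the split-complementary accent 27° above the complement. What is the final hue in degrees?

220 − 90 = 130°   (square ↓)
130 + 120 = 250°   (triadic ↑)
250 + 203 = 453 → 453 − 360 = 93°   (split-comp 23° ↑)
93 + 180 = 273°   (complement)
273 − 30 = 243°   (analog 30° ↓)
243 + 207 = 450 → 450 − 360 = 90°   (split-comp 27° ↑)

90°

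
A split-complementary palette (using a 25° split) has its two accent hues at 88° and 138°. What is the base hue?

The accents sit 25° either side of the complement, so the complement is their short-arc midpoint on the wheel.
Short-arc midpoint of 88° and 138°: 113°.
Base is 180° from the complement: 113 − 180 = -67 → -67 + 360 = 293°

293°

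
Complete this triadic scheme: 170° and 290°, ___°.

A triad places three hues 120° apart.
The full set through 170° is {50°, 170°, 290°}.
Given {170°, 290°}, the missing hue is 50°.

50°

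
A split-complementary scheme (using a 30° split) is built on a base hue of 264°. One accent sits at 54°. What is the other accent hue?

114°

Split-complementary hues sit 30° either side of the complement.
Complement of the base 264°: 264 + 180 = 444 → 444 − 360 = 84°
The given accent 54° is 30° one side of 84°; the other accent sits 30° the other side: 84 + 30 = 114°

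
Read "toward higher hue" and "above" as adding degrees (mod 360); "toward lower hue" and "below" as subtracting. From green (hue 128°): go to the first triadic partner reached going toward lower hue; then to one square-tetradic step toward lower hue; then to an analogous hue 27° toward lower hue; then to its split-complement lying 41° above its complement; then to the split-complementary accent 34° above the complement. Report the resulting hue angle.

326°

−120° (triadic ↓): 128 − 120 = 8°
−90° (square ↓): 8 − 90 = -82 → -82 + 360 = 278°
−27° (analog 27° ↓): 278 − 27 = 251°
+221° (split-comp 41° ↑): 251 + 221 = 472 → 472 − 360 = 112°
+214° (split-comp 34° ↑): 112 + 214 = 326°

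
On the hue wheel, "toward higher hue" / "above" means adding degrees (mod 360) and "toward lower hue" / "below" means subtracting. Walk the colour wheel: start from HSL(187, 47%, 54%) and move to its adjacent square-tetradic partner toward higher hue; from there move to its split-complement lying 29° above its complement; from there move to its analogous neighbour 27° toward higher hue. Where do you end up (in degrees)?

square ↑ +90°: 187 + 90 = 277°
split-comp 29° ↑ +209°: 277 + 209 = 486 → 486 − 360 = 126°
analog 27° ↑ +27°: 126 + 27 = 153°

153°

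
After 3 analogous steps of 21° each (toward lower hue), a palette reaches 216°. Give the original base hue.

279°

3 steps of 21° (toward lower hue) give a net shift of −63°.
Start = end − shift: 216 + 63 = 279°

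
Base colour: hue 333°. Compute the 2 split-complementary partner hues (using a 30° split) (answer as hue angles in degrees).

123° and 183°

Complement of 333°: 333 + 180 = 513 → 513 − 360 = 153°
153 − 30 = 123°
153 + 30 = 183°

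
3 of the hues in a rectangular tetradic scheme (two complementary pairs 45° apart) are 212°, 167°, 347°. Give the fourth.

32°

A rectangular tetradic uses two complementary pairs 45° apart: offsets 0°, 45°, 180°, 225°.
Among {167°, 212°, 347°}, 347° and 167° are a 180° pair.
The remaining hue 212° needs its own complement: 212 + 180 = 392 → 392 − 360 = 32°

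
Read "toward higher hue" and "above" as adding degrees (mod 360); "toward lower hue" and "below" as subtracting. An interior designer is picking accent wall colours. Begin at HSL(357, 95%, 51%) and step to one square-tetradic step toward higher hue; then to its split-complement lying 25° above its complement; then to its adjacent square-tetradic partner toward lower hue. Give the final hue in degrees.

202°

square ↑ +90°: 357 + 90 = 447 → 447 − 360 = 87°
split-comp 25° ↑ +205°: 87 + 205 = 292°
square ↓ −90°: 292 − 90 = 202°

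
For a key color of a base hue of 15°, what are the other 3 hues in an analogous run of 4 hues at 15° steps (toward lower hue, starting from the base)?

0°, 345°, 330°

15 − 15 = 0°
15 − 30 = -15 → -15 + 360 = 345°
15 − 45 = -30 → -30 + 360 = 330°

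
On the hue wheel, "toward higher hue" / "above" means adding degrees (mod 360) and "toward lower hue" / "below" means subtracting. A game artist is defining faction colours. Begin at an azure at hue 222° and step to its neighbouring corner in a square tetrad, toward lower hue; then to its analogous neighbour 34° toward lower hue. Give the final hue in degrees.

square ↓ −90°: 222 − 90 = 132°
analog 34° ↓ −34°: 132 − 34 = 98°

98°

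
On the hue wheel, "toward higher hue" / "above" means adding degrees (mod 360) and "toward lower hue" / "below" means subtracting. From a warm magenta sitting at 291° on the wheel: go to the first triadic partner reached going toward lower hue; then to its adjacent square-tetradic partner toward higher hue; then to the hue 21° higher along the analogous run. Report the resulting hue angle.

282°

triadic ↓ −120°: 291 − 120 = 171°
square ↑ +90°: 171 + 90 = 261°
analog 21° ↑ +21°: 261 + 21 = 282°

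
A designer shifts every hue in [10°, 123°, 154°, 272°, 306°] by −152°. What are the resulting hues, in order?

218°, 331°, 2°, 120°, 154°

10 − 152 = -142 → -142 + 360 = 218°
123 − 152 = -29 → -29 + 360 = 331°
154 − 152 = 2°
272 − 152 = 120°
306 − 152 = 154°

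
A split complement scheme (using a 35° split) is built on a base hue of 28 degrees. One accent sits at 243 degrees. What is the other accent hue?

173°

Split-complementary hues sit 35° either side of the complement.
Complement of the base 28°: 28 + 180 = 208°
The given accent 243° is 35° one side of 208°; the other accent sits 35° the other side: 208 − 35 = 173°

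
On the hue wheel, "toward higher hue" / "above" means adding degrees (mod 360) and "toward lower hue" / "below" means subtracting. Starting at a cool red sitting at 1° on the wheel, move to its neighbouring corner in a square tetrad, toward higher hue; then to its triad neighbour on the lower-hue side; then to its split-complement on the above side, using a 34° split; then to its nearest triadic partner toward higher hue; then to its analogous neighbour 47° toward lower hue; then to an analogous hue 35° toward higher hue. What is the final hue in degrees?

293°

square ↑ +90°: 1 + 90 = 91°
triadic ↓ −120°: 91 − 120 = -29 → -29 + 360 = 331°
split-comp 34° ↑ +214°: 331 + 214 = 545 → 545 − 360 = 185°
triadic ↑ +120°: 185 + 120 = 305°
analog 47° ↓ −47°: 305 − 47 = 258°
analog 35° ↑ +35°: 258 + 35 = 293°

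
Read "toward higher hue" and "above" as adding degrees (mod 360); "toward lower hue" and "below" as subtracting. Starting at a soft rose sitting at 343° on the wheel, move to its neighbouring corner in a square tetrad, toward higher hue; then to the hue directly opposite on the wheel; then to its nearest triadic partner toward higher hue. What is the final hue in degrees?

square ↑ +90°: 343 + 90 = 433 → 433 − 360 = 73°
complement +180°: 73 + 180 = 253°
triadic ↑ +120°: 253 + 120 = 373 → 373 − 360 = 13°

13°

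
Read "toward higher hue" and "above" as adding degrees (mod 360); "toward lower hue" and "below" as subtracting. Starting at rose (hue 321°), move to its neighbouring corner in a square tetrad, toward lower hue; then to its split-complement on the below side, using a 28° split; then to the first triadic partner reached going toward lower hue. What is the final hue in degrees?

263°

−90° (square ↓): 321 − 90 = 231°
+152° (split-comp 28° ↓): 231 + 152 = 383 → 383 − 360 = 23°
−120° (triadic ↓): 23 − 120 = -97 → -97 + 360 = 263°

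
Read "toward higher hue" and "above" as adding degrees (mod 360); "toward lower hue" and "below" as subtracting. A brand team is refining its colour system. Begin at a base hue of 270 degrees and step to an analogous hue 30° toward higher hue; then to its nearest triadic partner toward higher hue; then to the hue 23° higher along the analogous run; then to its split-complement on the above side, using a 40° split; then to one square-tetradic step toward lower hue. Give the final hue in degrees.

+30° (analog 30° ↑): 270 + 30 = 300°
+120° (triadic ↑): 300 + 120 = 420 → 420 − 360 = 60°
+23° (analog 23° ↑): 60 + 23 = 83°
+220° (split-comp 40° ↑): 83 + 220 = 303°
−90° (square ↓): 303 − 90 = 213°

213°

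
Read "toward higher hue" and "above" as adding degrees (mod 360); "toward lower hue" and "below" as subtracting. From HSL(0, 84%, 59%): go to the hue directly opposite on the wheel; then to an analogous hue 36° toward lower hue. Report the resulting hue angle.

144°

0 + 180 = 180°   (complement)
180 − 36 = 144°   (analog 36° ↓)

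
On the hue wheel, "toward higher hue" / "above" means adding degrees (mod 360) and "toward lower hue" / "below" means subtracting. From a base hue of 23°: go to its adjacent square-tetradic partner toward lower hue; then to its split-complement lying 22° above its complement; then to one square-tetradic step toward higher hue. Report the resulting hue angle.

225°

square ↓ −90°: 23 − 90 = -67 → -67 + 360 = 293°
split-comp 22° ↑ +202°: 293 + 202 = 495 → 495 − 360 = 135°
square ↑ +90°: 135 + 90 = 225°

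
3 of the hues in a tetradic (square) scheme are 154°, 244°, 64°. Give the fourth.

334°

A square tetradic scheme places four hues every 90°.
The full set through 64° is {64°, 154°, 244°, 334°}.
Given {64°, 154°, 244°}, the missing hue is 334°.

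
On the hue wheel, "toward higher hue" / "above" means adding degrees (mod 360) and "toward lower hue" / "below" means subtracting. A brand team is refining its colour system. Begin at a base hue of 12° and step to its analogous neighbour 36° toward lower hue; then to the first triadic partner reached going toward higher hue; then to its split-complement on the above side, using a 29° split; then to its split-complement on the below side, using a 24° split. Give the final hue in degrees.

101°

12 − 36 = -24 → -24 + 360 = 336°   (analog 36° ↓)
336 + 120 = 456 → 456 − 360 = 96°   (triadic ↑)
96 + 209 = 305°   (split-comp 29° ↑)
305 + 156 = 461 → 461 − 360 = 101°   (split-comp 24° ↓)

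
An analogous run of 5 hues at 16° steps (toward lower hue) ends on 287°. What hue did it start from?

351°

4 steps of 16° (toward lower hue) give a net shift of −64°.
Start = end − shift: 287 + 64 = 351°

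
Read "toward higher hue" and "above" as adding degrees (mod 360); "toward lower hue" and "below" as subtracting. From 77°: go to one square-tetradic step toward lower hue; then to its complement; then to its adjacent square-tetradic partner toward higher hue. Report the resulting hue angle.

257°

77 − 90 = -13 → -13 + 360 = 347°   (square ↓)
347 + 180 = 527 → 527 − 360 = 167°   (complement)
167 + 90 = 257°   (square ↑)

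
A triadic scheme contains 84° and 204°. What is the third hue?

A triad spaces three hues 120° apart.
The full set is {84°, 204°, 324°}.

324°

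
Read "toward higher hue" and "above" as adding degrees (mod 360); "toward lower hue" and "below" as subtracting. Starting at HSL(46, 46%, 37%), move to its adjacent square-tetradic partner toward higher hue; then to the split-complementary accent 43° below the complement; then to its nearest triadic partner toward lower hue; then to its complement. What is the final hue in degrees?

333°

square ↑ +90°: 46 + 90 = 136°
split-comp 43° ↓ +137°: 136 + 137 = 273°
triadic ↓ −120°: 273 − 120 = 153°
complement +180°: 153 + 180 = 333°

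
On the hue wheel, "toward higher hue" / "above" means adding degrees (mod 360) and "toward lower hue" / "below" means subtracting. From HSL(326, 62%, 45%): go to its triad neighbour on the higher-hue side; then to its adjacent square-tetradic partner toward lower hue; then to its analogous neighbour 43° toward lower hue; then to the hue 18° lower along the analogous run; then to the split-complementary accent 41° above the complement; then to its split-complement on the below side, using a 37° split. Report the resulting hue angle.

triadic ↑ +120°: 326 + 120 = 446 → 446 − 360 = 86°
square ↓ −90°: 86 − 90 = -4 → -4 + 360 = 356°
analog 43° ↓ −43°: 356 − 43 = 313°
analog 18° ↓ −18°: 313 − 18 = 295°
split-comp 41° ↑ +221°: 295 + 221 = 516 → 516 − 360 = 156°
split-comp 37° ↓ +143°: 156 + 143 = 299°

299°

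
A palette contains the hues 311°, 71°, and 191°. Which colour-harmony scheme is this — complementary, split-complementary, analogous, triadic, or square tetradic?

triadic

Sort the hues: 71°, 191°, 311°.
Successive gaps around the wheel: 120°, 120°, 120°.
Three hues equally spaced 120° apart form a triad.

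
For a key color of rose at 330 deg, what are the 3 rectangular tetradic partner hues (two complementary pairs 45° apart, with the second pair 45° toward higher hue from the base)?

15°, 150°, and 195°

A rectangular tetradic uses two complementary pairs 45° apart: offsets 0°, 45°, 180°, 225°.
330 + 45 = 375 → 375 − 360 = 15°
330 + 180 = 510 → 510 − 360 = 150°
330 + 225 = 555 → 555 − 360 = 195°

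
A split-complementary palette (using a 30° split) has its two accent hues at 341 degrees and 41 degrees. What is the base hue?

The accents sit 30° either side of the complement, so the complement is their short-arc midpoint on the wheel.
Short-arc midpoint of 341° and 41°: 11°.
Base is 180° from the complement: 11 − 180 = -169 → -169 + 360 = 191°

191°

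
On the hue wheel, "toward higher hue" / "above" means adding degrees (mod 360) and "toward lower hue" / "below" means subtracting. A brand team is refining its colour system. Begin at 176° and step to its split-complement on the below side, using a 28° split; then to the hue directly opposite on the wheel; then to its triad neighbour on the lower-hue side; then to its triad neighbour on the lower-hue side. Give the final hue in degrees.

176 + 152 = 328°   (split-comp 28° ↓)
328 + 180 = 508 → 508 − 360 = 148°   (complement)
148 − 120 = 28°   (triadic ↓)
28 − 120 = -92 → -92 + 360 = 268°   (triadic ↓)

268°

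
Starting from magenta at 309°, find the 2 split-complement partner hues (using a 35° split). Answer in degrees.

94° and 164°

Split-complementary hues sit 35° either side of the complement.
Complement of 309°: 309 + 180 = 489 → 489 − 360 = 129°
129 − 35 = 94°
129 + 35 = 164°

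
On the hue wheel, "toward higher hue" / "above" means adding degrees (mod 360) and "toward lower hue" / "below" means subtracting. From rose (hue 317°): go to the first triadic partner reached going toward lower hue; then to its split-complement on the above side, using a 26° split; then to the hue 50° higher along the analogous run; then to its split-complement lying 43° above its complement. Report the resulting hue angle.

316°

triadic ↓ −120°: 317 − 120 = 197°
split-comp 26° ↑ +206°: 197 + 206 = 403 → 403 − 360 = 43°
analog 50° ↑ +50°: 43 + 50 = 93°
split-comp 43° ↑ +223°: 93 + 223 = 316°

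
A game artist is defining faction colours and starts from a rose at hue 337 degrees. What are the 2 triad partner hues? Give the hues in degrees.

A triad places three hues 120° apart.
337 + 120 = 457 → 457 − 360 = 97°
337 + 240 = 577 → 577 − 360 = 217°

97° and 217°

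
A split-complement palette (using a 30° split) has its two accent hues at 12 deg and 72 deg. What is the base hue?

222°

The accents sit 30° either side of the complement, so the complement is their short-arc midpoint on the wheel.
Short-arc midpoint of 12° and 72°: 42°.
Base is 180° from the complement: 42 − 180 = -138 → -138 + 360 = 222°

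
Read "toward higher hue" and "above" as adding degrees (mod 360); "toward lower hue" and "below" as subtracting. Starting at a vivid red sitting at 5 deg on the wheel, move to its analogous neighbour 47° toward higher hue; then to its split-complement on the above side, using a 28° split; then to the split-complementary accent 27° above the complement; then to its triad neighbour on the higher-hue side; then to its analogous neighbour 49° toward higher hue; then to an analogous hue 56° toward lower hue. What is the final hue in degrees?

analog 47° ↑ +47°: 5 + 47 = 52°
split-comp 28° ↑ +208°: 52 + 208 = 260°
split-comp 27° ↑ +207°: 260 + 207 = 467 → 467 − 360 = 107°
triadic ↑ +120°: 107 + 120 = 227°
analog 49° ↑ +49°: 227 + 49 = 276°
analog 56° ↓ −56°: 276 − 56 = 220°

220°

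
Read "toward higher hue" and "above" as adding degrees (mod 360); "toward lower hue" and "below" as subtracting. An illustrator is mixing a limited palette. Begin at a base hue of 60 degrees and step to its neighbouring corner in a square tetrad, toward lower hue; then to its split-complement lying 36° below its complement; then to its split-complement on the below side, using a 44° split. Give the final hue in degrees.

square ↓ −90°: 60 − 90 = -30 → -30 + 360 = 330°
split-comp 36° ↓ +144°: 330 + 144 = 474 → 474 − 360 = 114°
split-comp 44° ↓ +136°: 114 + 136 = 250°

250°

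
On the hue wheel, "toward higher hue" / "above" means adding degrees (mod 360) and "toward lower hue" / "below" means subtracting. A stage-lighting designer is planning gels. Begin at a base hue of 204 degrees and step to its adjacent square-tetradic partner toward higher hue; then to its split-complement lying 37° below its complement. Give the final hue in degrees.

77°

+90° (square ↑): 204 + 90 = 294°
+143° (split-comp 37° ↓): 294 + 143 = 437 → 437 − 360 = 77°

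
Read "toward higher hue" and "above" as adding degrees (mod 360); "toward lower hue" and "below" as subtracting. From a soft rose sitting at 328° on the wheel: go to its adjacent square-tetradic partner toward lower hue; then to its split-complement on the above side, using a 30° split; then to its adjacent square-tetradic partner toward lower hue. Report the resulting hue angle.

328 − 90 = 238°   (square ↓)
238 + 210 = 448 → 448 − 360 = 88°   (split-comp 30° ↑)
88 − 90 = -2 → -2 + 360 = 358°   (square ↓)

358°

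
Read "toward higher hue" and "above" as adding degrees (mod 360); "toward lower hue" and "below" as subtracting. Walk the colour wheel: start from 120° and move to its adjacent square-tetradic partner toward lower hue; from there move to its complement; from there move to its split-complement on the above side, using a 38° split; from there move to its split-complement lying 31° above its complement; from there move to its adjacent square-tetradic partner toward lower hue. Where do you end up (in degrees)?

square ↓ −90°: 120 − 90 = 30°
complement +180°: 30 + 180 = 210°
split-comp 38° ↑ +218°: 210 + 218 = 428 → 428 − 360 = 68°
split-comp 31° ↑ +211°: 68 + 211 = 279°
square ↓ −90°: 279 − 90 = 189°

189°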